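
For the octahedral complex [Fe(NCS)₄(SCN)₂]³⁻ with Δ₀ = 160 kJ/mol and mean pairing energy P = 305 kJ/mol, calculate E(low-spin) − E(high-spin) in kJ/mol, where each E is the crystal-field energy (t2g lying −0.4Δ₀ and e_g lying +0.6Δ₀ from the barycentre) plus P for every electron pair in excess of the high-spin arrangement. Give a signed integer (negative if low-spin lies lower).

Ligand charges: 4×(-1) from NCS⁻ and 2×(-1) from SCN⁻ sum to -6; with overall charge -3, Fe is +3.
Fe sits in group 8; removing 3 electrons leaves Fe³⁺ with 8 − 3 = 5 d electrons.
In the high-spin limit (t2g^3 e_g^2) the orbital term is 0.0Δ₀ = 0 kJ/mol, with no excess pairing.
Low-spin t2g^5 e_g^0 gives -2.0Δ₀ = -320 kJ/mol, but forming 2 extra pairs costs 2P = 610 kJ/mol, so E(LS) = -320 + 610 = 290 kJ/mol.
The difference is 290 − (0) = 290 kJ/mol, so high-spin lies lower.

290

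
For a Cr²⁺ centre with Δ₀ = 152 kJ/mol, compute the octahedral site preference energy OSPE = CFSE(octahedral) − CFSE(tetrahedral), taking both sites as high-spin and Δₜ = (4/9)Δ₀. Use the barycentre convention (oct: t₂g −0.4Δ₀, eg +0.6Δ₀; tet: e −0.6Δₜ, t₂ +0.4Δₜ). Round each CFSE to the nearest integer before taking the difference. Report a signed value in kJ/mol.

-64

Cr²⁺: group 6, so d-count = 6 − 2 = 4.
In an octahedral site d⁴ (HS) is t2g^3 e_g^1, giving CFSE(oct) = -0.6Δ₀ = -91 kJ/mol.
Tetrahedral: e^2 t2^2, CFSE = 2(−0.6) + 2(+0.4) = -0.4Δₜ = -0.4 × (4/9) × 152 = -27 kJ/mol.
Subtracting, OSPE = -91 − (-27) = -64 kJ/mol.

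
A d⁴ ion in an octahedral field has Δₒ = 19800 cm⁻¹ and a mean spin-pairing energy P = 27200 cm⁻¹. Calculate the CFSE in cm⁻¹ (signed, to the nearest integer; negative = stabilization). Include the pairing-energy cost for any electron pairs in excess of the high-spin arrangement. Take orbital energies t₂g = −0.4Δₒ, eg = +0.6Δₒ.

-11880

Since Δₒ = 19800 cm⁻¹ < P = 27200 cm⁻¹, the complex adopts the high-spin configuration.
Configuration: t₂g³ eg¹.
Orbital CFSE = -0.6Δₒ = -0.6 × 19800 = -11880 cm⁻¹.
High-spin has no excess pairs, so no pairing correction applies.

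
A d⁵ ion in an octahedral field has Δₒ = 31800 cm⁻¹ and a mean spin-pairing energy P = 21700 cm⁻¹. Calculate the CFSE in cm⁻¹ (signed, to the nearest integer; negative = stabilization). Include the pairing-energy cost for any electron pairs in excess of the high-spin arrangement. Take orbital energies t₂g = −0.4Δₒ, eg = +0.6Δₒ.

-20200

Since Δₒ = 31800 cm⁻¹ > P = 21700 cm⁻¹, the complex adopts the low-spin configuration.
Configuration: t₂g⁵ eg⁰.
Orbital CFSE = -2.0Δₒ = -2.0 × 31800 = -63600 cm⁻¹.
Excess pairs vs high-spin: 2 − 0 = 2; pairing cost = +43400 cm⁻¹.
Net CFSE = -63600 + 43400 = -20200 cm⁻¹.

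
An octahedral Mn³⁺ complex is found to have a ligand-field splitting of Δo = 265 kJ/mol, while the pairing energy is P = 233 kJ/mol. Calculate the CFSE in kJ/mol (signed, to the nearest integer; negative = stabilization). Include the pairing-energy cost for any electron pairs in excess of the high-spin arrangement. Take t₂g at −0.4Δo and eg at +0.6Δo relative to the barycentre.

-191

Mn³⁺: group 7, so d-count = 7 − 3 = 4.
Since Δo = 265 kJ/mol > P = 233 kJ/mol, the complex adopts the low-spin configuration.
Configuration: t₂g⁴ eg⁰.
Orbital CFSE = -1.6Δo = -1.6 × 265 = -424 kJ/mol.
Excess pairs vs high-spin: 1 − 0 = 1; pairing cost = +233 kJ/mol.
Net CFSE = -424 + 233 = -191 kJ/mol.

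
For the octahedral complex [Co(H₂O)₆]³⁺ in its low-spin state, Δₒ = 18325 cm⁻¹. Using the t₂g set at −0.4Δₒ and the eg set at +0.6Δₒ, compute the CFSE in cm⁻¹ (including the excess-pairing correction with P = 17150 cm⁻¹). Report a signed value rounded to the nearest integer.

H₂O is neutral, so the +3 overall charge sits on Co: oxidation state +3.
Co sits in group 9; removing 3 electrons leaves Co³⁺ with 9 − 3 = 6 d electrons.
The d⁶ electrons fill as t₂g⁶ eg⁰.
The orbital stabilization is -2.4Δₒ = -2.4 × 18325 = -43980 cm⁻¹.
Pairing penalty: 3 pairs vs 1 in the high-spin reference → 2 extra × P = 34300 cm⁻¹.
Combining: -43980 + 34300 = -9680 cm⁻¹.

-9680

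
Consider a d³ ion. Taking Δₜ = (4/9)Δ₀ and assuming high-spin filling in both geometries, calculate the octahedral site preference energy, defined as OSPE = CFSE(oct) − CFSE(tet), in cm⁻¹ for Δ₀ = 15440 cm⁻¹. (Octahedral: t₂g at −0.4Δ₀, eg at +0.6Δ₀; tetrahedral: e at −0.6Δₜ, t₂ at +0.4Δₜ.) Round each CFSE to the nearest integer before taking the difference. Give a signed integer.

Octahedral (high-spin): t₂g³ eg⁰, CFSE = 3(−0.4) + 0(+0.6) = -1.2Δ₀ = -1.2 × 15440 = -18528 cm⁻¹.
Tetrahedral: e² t₂¹, CFSE = 2(−0.6) + 1(+0.4) = -0.8Δₜ = -0.8 × (4/9) × 15440 = -5490 cm⁻¹.
OSPE = -18528 − (-5490) = -13038 cm⁻¹.

-13038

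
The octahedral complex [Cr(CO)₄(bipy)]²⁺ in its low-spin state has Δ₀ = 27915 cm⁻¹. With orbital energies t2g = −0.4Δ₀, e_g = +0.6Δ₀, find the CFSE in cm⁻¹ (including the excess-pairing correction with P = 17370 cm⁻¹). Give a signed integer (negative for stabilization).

-27294

Ligand charges: 4×(+0) from CO and 1×(+0) from bipy sum to +0; with overall charge +2, Cr is +2.
Cr is in group 6, so Cr²⁺ is d⁴ (6 − 2 = 4).
Electron filling gives t2g^4 e_g^0.
The orbital stabilization is -1.6Δ₀ = -1.6 × 27915 = -44664 cm⁻¹.
Pairing penalty: 1 pair vs 0 in the high-spin reference → 1 extra × P = 17370 cm⁻¹.
Overall CFSE = -44664 + 17370 = -27294 cm⁻¹.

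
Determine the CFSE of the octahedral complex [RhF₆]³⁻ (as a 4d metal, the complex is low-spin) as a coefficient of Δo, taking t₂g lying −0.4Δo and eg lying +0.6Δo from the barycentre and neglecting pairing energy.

-2.4 Δo

Each F⁻ contributes -1; 6 × (-1) = -6. With overall charge -3, Rh is in the +3 oxidation state.
Group 9 minus oxidation state +3 gives a d⁶ configuration for Rh³⁺.
Configuration: t₂g⁶ eg⁰.
CFSE = 6(-0.4Δo) + 0(0.6Δo) = -2.4Δo + 0.0Δo = -2.4Δo.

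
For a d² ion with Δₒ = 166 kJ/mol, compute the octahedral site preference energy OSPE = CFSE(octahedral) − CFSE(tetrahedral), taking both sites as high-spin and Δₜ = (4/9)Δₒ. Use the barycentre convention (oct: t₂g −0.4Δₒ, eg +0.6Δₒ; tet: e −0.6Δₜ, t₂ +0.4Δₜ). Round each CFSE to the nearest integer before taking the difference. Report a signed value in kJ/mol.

Octahedral (high-spin): t2g^2 e_g^0, CFSE = 2(−0.4) + 0(+0.6) = -0.8Δₒ = -0.8 × 166 = -133 kJ/mol.
Tetrahedral: e^2 t2^0, CFSE = 2(−0.6) + 0(+0.4) = -1.2Δₜ = -1.2 × (4/9) × 166 = -89 kJ/mol.
OSPE = CFSE(oct) − CFSE(tet) = -133 − (-89) = -44 kJ/mol.

-44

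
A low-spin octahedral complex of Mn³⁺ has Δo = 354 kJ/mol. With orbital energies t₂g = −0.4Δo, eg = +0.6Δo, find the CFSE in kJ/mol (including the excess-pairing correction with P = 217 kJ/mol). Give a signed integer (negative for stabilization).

-349

Mn³⁺: group 7, so d-count = 7 − 3 = 4.
The d⁴ electrons fill as t₂g⁴ eg⁰.
Orbital CFSE = 4(-0.4) + 0(0.6) = -1.6Δo = -1.6 × 354 = -566 kJ/mol.
High-spin d⁴ would be t₂g³ eg¹ with 0 pairs; low-spin has 1, so 1 excess pair costs +1P = +217 kJ/mol.
Overall CFSE = -566 + 217 = -349 kJ/mol.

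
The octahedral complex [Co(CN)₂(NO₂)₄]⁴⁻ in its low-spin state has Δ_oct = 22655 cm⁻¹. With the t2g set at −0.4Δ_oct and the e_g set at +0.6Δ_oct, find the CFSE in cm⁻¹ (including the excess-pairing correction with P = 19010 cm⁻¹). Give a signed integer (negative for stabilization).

Ligand charges: 2×(-1) from CN⁻ and 4×(-1) from NO₂⁻ sum to -6; with overall charge -4, Co is +2.
Co²⁺: group 9, so d-count = 9 − 2 = 7.
The d⁷ electrons fill as t2g^6 e_g^1.
Orbital CFSE = 6(-0.4) + 1(0.6) = -1.8Δ_oct = -1.8 × 22655 = -40779 cm⁻¹.
High-spin d⁷ would be t2g^5 e_g^2 with 2 pairs; low-spin has 3, so 1 excess pair costs +1P = +19010 cm⁻¹.
Net CFSE = -40779 + 19010 = -21769 cm⁻¹.

-21769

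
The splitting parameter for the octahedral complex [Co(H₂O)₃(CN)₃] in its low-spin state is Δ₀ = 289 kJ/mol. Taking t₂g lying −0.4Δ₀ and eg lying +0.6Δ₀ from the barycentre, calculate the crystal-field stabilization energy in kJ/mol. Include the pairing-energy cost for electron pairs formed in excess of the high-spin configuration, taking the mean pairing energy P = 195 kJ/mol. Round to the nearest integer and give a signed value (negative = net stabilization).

-304

Ligand charges: 3×(+0) from H₂O and 3×(-1) from CN⁻ sum to -3; with overall charge +0, Co is +3.
Co sits in group 9; removing 3 electrons leaves Co³⁺ with 9 − 3 = 6 d electrons.
The d⁶ electrons fill as t₂g⁶ eg⁰.
Orbital CFSE = 6(-0.4) + 0(0.6) = -2.4Δ₀ = -2.4 × 289 = -694 kJ/mol.
Relative to high-spin t₂g⁴ eg² (1 paired), the low-spin configuration has 2 additional pairs, contributing +2 × 195 = +390 kJ/mol.
Combining: -694 + 390 = -304 kJ/mol.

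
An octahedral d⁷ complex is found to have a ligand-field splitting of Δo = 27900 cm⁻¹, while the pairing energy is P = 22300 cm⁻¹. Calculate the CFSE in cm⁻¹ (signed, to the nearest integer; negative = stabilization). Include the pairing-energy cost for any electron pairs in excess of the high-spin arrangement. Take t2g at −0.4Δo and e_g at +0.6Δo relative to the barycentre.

-27920

Since Δo = 27900 cm⁻¹ > P = 22300 cm⁻¹, the complex adopts the low-spin configuration.
Configuration: t2g^6 e_g^1.
Orbital CFSE = -1.8Δo = -1.8 × 27900 = -50220 cm⁻¹.
Excess pairs vs high-spin: 3 − 2 = 1; pairing cost = +22300 cm⁻¹.
Net CFSE = -50220 + 22300 = -27920 cm⁻¹.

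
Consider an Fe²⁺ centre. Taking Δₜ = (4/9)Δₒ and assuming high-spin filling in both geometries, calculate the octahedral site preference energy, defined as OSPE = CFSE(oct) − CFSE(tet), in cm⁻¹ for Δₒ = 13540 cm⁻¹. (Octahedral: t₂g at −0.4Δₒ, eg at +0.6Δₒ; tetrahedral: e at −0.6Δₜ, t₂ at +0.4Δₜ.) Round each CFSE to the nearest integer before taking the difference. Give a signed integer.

Fe is in group 8, so Fe²⁺ is d⁶ (8 − 2 = 6).
In an octahedral site d⁶ (HS) is t₂g⁴ eg², giving CFSE(oct) = -0.4Δₒ = -5416 cm⁻¹.
Tetrahedral e³ t₂³ gives -0.6Δₜ = -0.6 × (4/9) × 13540 = -3611 cm⁻¹.
OSPE = CFSE(oct) − CFSE(tet) = -5416 − (-3611) = -1805 cm⁻¹.

-1805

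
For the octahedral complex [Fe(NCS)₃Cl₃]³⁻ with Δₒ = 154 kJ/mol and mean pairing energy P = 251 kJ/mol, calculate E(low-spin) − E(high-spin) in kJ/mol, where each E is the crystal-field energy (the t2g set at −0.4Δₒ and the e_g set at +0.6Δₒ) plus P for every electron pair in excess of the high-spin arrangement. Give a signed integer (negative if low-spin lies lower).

194

Ligand charges: 3×(-1) from NCS⁻ and 3×(-1) from Cl⁻ sum to -6; with overall charge -3, Fe is +3.
Fe sits in group 8; removing 3 electrons leaves Fe³⁺ with 8 − 3 = 5 d electrons.
In the high-spin limit (t2g^3 e_g^2) the orbital term is 0.0Δₒ = 0 kJ/mol, with no excess pairing.
Low-spin t2g^5 e_g^0 gives -2.0Δₒ = -308 kJ/mol, but forming 2 extra pairs costs 2P = 502 kJ/mol, so E(LS) = -308 + 502 = 194 kJ/mol.
The difference is 194 − (0) = 194 kJ/mol, so high-spin lies lower.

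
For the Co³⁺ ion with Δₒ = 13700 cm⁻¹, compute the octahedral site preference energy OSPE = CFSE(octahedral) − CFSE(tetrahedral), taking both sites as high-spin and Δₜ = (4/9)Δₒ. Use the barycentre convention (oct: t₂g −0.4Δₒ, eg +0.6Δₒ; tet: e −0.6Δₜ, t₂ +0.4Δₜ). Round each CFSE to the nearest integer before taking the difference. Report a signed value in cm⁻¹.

Co sits in group 9; removing 3 electrons leaves Co³⁺ with 9 − 3 = 6 d electrons.
Octahedral (high-spin): t2g^4 e_g^2, CFSE = 4(−0.4) + 2(+0.6) = -0.4Δₒ = -0.4 × 13700 = -5480 cm⁻¹.
Tetrahedral e^3 t2^3 gives -0.6Δₜ = -0.6 × (4/9) × 13700 = -3653 cm⁻¹.
Subtracting, OSPE = -5480 − (-3653) = -1827 cm⁻¹.

-1827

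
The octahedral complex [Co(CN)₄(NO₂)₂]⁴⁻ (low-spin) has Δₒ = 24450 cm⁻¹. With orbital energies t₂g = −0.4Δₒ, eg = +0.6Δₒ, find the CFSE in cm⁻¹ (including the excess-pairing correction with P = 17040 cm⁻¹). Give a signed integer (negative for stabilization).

Ligand charges: 4×(-1) from CN⁻ and 2×(-1) from NO₂⁻ sum to -6; with overall charge -4, Co is +2.
Co is in group 9, so Co²⁺ is d⁷ (9 − 2 = 7).
Configuration: t₂g⁶ eg¹.
Orbital CFSE = 6(-0.4) + 1(0.6) = -1.8Δₒ = -1.8 × 24450 = -44010 cm⁻¹.
Pairing penalty: 3 pairs vs 2 in the high-spin reference → 1 extra × P = 17040 cm⁻¹.
Combining: -44010 + 17040 = -26970 cm⁻¹.

-26970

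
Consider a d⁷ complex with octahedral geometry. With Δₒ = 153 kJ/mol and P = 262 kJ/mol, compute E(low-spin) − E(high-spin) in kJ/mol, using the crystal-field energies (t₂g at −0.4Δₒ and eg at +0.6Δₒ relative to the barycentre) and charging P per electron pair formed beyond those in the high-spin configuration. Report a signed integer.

High-spin: t₂g⁵ eg², CFSE = -0.8Δₒ = -122 kJ/mol.
Low-spin t₂g⁶ eg¹ gives -1.8Δₒ = -275 kJ/mol, but forming 1 extra pair costs 1P = 262 kJ/mol, so E(LS) = -275 + 262 = -13 kJ/mol.
E(LS) − E(HS) = -13 − (-122) = 109 kJ/mol.

109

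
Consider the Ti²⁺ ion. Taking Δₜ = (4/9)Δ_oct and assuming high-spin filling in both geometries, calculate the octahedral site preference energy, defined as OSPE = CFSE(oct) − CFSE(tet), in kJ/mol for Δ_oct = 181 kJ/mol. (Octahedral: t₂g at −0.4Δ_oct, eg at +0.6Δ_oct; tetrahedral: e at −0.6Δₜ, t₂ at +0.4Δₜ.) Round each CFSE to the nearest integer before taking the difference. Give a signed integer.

-48

Ti sits in group 4; removing 2 electrons leaves Ti²⁺ with 4 − 2 = 2 d electrons.
Octahedral (high-spin): t2g^2 e_g^0, CFSE = 2(−0.4) + 0(+0.6) = -0.8Δ_oct = -0.8 × 181 = -145 kJ/mol.
Tetrahedral: e^2 t2^0, CFSE = 2(−0.6) + 0(+0.4) = -1.2Δₜ = -1.2 × (4/9) × 181 = -97 kJ/mol.
Subtracting, OSPE = -145 − (-97) = -48 kJ/mol.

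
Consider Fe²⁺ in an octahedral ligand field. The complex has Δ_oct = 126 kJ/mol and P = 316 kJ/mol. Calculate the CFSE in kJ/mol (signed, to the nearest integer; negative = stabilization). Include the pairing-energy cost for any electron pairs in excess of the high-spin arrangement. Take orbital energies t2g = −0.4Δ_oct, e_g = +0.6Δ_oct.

-50

Fe²⁺: group 8, so d-count = 8 − 2 = 6.
Δ_oct < P, so pairing is avoided: the ground state is high-spin.
Configuration: t2g^4 e_g^2.
Orbital CFSE = -0.4Δ_oct = -0.4 × 126 = -50 kJ/mol.
High-spin has no excess pairs, so no pairing correction applies.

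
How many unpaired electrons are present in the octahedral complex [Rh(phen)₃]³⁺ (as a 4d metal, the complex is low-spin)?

0

phen is neutral, so the +3 overall charge sits on Rh: oxidation state +3.
Rh is in group 9, so Rh³⁺ is d⁶ (9 − 3 = 6).
Configuration: t2g^6 e_g^0, giving 0 unpaired electrons.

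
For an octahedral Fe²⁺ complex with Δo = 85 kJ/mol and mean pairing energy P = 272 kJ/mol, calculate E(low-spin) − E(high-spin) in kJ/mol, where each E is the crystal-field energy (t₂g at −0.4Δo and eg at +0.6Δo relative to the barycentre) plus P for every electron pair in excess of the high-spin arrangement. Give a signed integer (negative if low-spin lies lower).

Fe²⁺: group 8, so d-count = 8 − 2 = 6.
High-spin d⁶ fills as t₂g⁴ eg² with CFSE 4(−0.4) + 2(+0.6) = -0.4Δo = -34 kJ/mol.
For low-spin the configuration is t₂g⁶ eg⁰: orbital energy -2.4 × 85 = -204 kJ/mol, and 2 additional pairs relative to high-spin add 544 kJ/mol, giving 340 kJ/mol.
E(LS) − E(HS) = 340 − (-34) = 374 kJ/mol.

374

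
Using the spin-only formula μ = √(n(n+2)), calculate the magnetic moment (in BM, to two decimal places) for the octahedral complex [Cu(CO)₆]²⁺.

CO is neutral, so the +2 overall charge sits on Cu: oxidation state +2.
Group 11 minus oxidation state +2 gives a d⁹ configuration for Cu²⁺.
Configuration: t₂g⁶ eg³ → 1 unpaired electron.
μ(spin-only) = √[1(1+2)] = √3 ≈ 1.73 BM.

1.73 BM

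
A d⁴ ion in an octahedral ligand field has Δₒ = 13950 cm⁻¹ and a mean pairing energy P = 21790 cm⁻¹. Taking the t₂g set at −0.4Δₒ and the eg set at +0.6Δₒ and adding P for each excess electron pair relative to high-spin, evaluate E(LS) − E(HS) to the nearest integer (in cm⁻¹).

7840

High-spin d⁴ fills as t₂g³ eg¹ with CFSE 3(−0.4) + 1(+0.6) = -0.6Δₒ = -8370 cm⁻¹.
Low-spin: t₂g⁴ eg⁰, orbital CFSE = -1.6Δₒ = -22320 cm⁻¹; plus 1 excess pair × P = +21790 cm⁻¹; total -530 cm⁻¹.
The difference is -530 − (-8370) = 7840 cm⁻¹, so high-spin lies lower.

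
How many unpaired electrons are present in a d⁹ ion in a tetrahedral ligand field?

1

Tetrahedral fields are weak (Δₜ ≈ 4/9 Δₒ), so electrons fill high-spin.
Configuration: e^4 t2^5, giving 1 unpaired electron.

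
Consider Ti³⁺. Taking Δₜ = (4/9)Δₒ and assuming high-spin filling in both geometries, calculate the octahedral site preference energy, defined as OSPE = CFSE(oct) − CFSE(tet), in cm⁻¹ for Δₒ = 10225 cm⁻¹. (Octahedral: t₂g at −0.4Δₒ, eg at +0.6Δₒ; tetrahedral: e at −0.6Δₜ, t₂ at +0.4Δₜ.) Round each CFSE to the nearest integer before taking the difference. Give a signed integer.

-1363

Ti³⁺: group 4, so d-count = 4 − 3 = 1.
Octahedral (high-spin): t2g^1 e_g^0, CFSE = 1(−0.4) + 0(+0.6) = -0.4Δₒ = -0.4 × 10225 = -4090 cm⁻¹.
Tetrahedral e^1 t2^0 gives -0.6Δₜ = -0.6 × (4/9) × 10225 = -2727 cm⁻¹.
OSPE = -4090 − (-2727) = -1363 cm⁻¹.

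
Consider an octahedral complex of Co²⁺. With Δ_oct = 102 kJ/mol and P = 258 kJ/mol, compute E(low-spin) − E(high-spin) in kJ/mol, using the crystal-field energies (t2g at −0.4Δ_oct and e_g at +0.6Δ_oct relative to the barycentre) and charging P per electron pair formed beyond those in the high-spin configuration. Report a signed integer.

Co sits in group 9; removing 2 electrons leaves Co²⁺ with 9 − 2 = 7 d electrons.
High-spin: t2g^5 e_g^2, CFSE = -0.8Δ_oct = -82 kJ/mol.
For low-spin the configuration is t2g^6 e_g^1: orbital energy -1.8 × 102 = -184 kJ/mol, and 1 additional pair relative to high-spin adds 258 kJ/mol, giving 74 kJ/mol.
Thus E(LS) − E(HS) = 156 kJ/mol.

156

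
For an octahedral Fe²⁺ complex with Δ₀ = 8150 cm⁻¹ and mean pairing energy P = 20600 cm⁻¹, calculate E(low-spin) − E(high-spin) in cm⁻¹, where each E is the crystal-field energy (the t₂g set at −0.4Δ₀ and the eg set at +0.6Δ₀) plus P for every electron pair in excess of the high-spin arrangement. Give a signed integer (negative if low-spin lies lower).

Fe sits in group 8; removing 2 electrons leaves Fe²⁺ with 8 − 2 = 6 d electrons.
High-spin: t₂g⁴ eg², CFSE = -0.4Δ₀ = -3260 cm⁻¹.
Low-spin t₂g⁶ eg⁰ gives -2.4Δ₀ = -19560 cm⁻¹, but forming 2 extra pairs costs 2P = 41200 cm⁻¹, so E(LS) = -19560 + 41200 = 21640 cm⁻¹.
Thus E(LS) − E(HS) = 24900 cm⁻¹.

24900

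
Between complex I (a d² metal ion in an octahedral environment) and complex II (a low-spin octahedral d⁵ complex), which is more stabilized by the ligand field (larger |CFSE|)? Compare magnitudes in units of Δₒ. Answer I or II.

I: t2g^2 e_g^0, CFSE = -0.8Δₒ.
II: t₂g⁵ eg⁰, CFSE = -2.0Δₒ.
So II has the larger |CFSE|.

II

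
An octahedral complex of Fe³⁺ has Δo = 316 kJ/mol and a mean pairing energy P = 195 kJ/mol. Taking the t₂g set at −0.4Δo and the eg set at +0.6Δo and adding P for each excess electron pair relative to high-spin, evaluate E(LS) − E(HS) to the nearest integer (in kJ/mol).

Fe sits in group 8; removing 3 electrons leaves Fe³⁺ with 8 − 3 = 5 d electrons.
In the high-spin limit (t₂g³ eg²) the orbital term is 0.0Δo = 0 kJ/mol, with no excess pairing.
For low-spin the configuration is t₂g⁵ eg⁰: orbital energy -2.0 × 316 = -632 kJ/mol, and 2 additional pairs relative to high-spin add 390 kJ/mol, giving -242 kJ/mol.
The difference is -242 − (0) = -242 kJ/mol, so low-spin lies lower.

-242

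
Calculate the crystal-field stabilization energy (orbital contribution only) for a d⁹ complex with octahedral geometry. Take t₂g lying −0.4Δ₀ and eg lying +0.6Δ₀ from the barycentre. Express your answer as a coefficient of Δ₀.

Configuration: t₂g⁶ eg³.
CFSE = 6(-0.4Δ₀) + 3(0.6Δ₀) = -2.4Δ₀ + 1.8Δ₀ = -0.6Δ₀.

-0.6 Δ₀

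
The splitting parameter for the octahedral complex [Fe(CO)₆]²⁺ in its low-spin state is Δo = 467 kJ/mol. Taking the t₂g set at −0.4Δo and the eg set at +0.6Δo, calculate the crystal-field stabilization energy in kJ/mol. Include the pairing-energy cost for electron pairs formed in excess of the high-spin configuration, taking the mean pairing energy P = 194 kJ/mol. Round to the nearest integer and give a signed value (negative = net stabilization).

-733

CO is neutral, so the +2 overall charge sits on Fe: oxidation state +2.
Fe is in group 8, so Fe²⁺ is d⁶ (8 − 2 = 6).
Electron filling gives t₂g⁶ eg⁰.
CFSE(orbital) = 6×(-0.4Δo) + 0×(0.6Δo) = -2.4Δo; with Δo = 467 kJ/mol that is -1121 kJ/mol.
Relative to high-spin t₂g⁴ eg² (1 paired), the low-spin configuration has 2 additional pairs, contributing +2 × 194 = +388 kJ/mol.
Net CFSE = -1121 + 388 = -733 kJ/mol.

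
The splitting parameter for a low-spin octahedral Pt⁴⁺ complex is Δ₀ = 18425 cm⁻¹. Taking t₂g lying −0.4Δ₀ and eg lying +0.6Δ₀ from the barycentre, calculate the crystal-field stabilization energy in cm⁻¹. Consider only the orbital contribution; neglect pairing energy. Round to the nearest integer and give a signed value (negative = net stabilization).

-44220

Pt sits in group 10; removing 4 electrons leaves Pt⁴⁺ with 10 − 4 = 6 d electrons.
Electron filling gives t₂g⁶ eg⁰.
CFSE(orbital) = 6×(-0.4Δ₀) + 0×(0.6Δ₀) = -2.4Δ₀; with Δ₀ = 18425 cm⁻¹ that is -44220 cm⁻¹.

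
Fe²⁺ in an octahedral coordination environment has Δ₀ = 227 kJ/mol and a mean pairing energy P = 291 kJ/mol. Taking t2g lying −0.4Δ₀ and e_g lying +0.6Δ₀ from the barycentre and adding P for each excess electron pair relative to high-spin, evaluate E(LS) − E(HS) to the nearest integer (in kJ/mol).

128

Group 8 minus oxidation state +2 gives a d⁶ configuration for Fe²⁺.
High-spin: t2g^4 e_g^2, CFSE = -0.4Δ₀ = -91 kJ/mol.
Low-spin t2g^6 e_g^0 gives -2.4Δ₀ = -545 kJ/mol, but forming 2 extra pairs costs 2P = 582 kJ/mol, so E(LS) = -545 + 582 = 37 kJ/mol.
E(LS) − E(HS) = 37 − (-91) = 128 kJ/mol.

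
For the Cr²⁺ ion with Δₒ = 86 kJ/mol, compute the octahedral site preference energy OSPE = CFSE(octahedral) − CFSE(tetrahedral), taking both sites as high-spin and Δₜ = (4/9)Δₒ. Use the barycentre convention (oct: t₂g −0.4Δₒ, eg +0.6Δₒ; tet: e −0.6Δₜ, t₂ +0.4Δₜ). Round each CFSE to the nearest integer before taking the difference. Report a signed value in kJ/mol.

Cr²⁺: group 6, so d-count = 6 − 2 = 4.
Octahedral high-spin t₂g³ eg¹: CFSE = -0.6 × 86 = -52 kJ/mol.
Tetrahedral: e² t₂², CFSE = 2(−0.6) + 2(+0.4) = -0.4Δₜ = -0.4 × (4/9) × 86 = -15 kJ/mol.
OSPE = CFSE(oct) − CFSE(tet) = -52 − (-15) = -37 kJ/mol.

-37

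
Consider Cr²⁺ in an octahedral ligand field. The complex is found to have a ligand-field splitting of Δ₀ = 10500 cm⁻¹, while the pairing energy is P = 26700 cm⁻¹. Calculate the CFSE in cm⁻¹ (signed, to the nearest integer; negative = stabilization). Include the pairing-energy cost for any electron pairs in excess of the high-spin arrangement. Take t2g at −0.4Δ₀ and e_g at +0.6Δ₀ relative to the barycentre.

Cr²⁺: group 6, so d-count = 6 − 2 = 4.
Δ₀ < P, so pairing is avoided: the ground state is high-spin.
Configuration: t2g^3 e_g^1.
Orbital CFSE = -0.6Δ₀ = -0.6 × 10500 = -6300 cm⁻¹.
High-spin has no excess pairs, so no pairing correction applies.

-6300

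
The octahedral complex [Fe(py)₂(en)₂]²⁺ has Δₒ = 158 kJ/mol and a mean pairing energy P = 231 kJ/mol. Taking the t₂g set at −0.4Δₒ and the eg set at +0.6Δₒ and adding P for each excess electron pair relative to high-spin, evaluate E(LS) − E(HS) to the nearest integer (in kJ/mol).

146

Ligand charges: 2×(+0) from py and 2×(+0) from en sum to +0; with overall charge +2, Fe is +2.
Group 8 minus oxidation state +2 gives a d⁶ configuration for Fe²⁺.
High-spin: t₂g⁴ eg², CFSE = -0.4Δₒ = -63 kJ/mol.
Low-spin t₂g⁶ eg⁰ gives -2.4Δₒ = -379 kJ/mol, but forming 2 extra pairs costs 2P = 462 kJ/mol, so E(LS) = -379 + 462 = 83 kJ/mol.
Thus E(LS) − E(HS) = 146 kJ/mol.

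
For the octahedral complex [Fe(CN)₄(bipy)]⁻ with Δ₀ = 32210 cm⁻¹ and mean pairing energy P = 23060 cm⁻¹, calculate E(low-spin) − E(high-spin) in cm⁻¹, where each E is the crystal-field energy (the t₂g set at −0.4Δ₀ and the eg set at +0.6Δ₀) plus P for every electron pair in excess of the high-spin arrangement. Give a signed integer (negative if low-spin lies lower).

-18300

Ligand charges: 4×(-1) from CN⁻ and 1×(+0) from bipy sum to -4; with overall charge -1, Fe is +3.
Group 8 minus oxidation state +3 gives a d⁵ configuration for Fe³⁺.
In the high-spin limit (t₂g³ eg²) the orbital term is 0.0Δ₀ = 0 cm⁻¹, with no excess pairing.
For low-spin the configuration is t₂g⁵ eg⁰: orbital energy -2.0 × 32210 = -64420 cm⁻¹, and 2 additional pairs relative to high-spin add 46120 cm⁻¹, giving -18300 cm⁻¹.
E(LS) − E(HS) = -18300 − (0) = -18300 cm⁻¹.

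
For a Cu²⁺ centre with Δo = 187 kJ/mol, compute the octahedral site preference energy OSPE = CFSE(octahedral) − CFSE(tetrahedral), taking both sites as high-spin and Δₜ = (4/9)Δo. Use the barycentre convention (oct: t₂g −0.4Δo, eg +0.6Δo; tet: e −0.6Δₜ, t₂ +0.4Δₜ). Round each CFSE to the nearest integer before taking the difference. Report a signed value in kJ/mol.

-79

Group 11 minus oxidation state +2 gives a d⁹ configuration for Cu²⁺.
Octahedral (high-spin): t2g^6 e_g^3, CFSE = 6(−0.4) + 3(+0.6) = -0.6Δo = -0.6 × 187 = -112 kJ/mol.
Tetrahedral e^4 t2^5 gives -0.4Δₜ = -0.4 × (4/9) × 187 = -33 kJ/mol.
OSPE = -112 − (-33) = -79 kJ/mol.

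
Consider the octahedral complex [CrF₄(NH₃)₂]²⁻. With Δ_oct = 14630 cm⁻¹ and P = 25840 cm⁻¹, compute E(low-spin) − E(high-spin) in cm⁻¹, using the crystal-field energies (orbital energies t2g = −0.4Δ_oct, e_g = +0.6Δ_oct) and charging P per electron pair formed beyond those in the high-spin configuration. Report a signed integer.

Ligand charges: 4×(-1) from F⁻ and 2×(+0) from NH₃ sum to -4; with overall charge -2, Cr is +2.
Cr is in group 6, so Cr²⁺ is d⁴ (6 − 2 = 4).
High-spin: t2g^3 e_g^1, CFSE = -0.6Δ_oct = -8778 cm⁻¹.
Low-spin t2g^4 e_g^0 gives -1.6Δ_oct = -23408 cm⁻¹, but forming 1 extra pair costs 1P = 25840 cm⁻¹, so E(LS) = -23408 + 25840 = 2432 cm⁻¹.
The difference is 2432 − (-8778) = 11210 cm⁻¹, so high-spin lies lower.

11210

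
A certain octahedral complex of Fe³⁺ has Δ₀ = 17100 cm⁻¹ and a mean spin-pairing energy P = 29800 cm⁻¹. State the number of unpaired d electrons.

5

Fe³⁺: group 8, so d-count = 8 − 3 = 5.
With Δ₀ < P the complex is high-spin.
Filling d⁵ accordingly: t₂g³ eg².
Unpaired electrons: 5.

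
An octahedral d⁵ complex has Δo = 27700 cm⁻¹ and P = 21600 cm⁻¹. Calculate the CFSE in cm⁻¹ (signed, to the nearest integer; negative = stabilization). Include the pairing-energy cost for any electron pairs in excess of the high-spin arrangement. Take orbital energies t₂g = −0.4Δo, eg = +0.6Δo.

-12200

Since Δo = 27700 cm⁻¹ > P = 21600 cm⁻¹, the complex adopts the low-spin configuration.
Filling d⁵ accordingly: t₂g⁵ eg⁰.
Orbital CFSE = -2.0Δo = -2.0 × 27700 = -55400 cm⁻¹.
Excess pairs vs high-spin: 2 − 0 = 2; pairing cost = +43200 cm⁻¹.
Net CFSE = -55400 + 43200 = -12200 cm⁻¹.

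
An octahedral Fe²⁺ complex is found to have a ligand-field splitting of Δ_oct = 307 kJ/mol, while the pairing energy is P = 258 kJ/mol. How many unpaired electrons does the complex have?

Fe is in group 8, so Fe²⁺ is d⁶ (8 − 2 = 6).
With Δ_oct > P the complex is low-spin.
Configuration: t2g^6 e_g^0.
Unpaired electrons: 0.

0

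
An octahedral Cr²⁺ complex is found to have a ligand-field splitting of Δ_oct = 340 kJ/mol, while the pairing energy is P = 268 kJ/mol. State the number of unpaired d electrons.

Cr²⁺: group 6, so d-count = 6 − 2 = 4.
With Δ_oct > P the complex is low-spin.
Configuration: t₂g⁴ eg⁰.
Unpaired electrons: 2.

2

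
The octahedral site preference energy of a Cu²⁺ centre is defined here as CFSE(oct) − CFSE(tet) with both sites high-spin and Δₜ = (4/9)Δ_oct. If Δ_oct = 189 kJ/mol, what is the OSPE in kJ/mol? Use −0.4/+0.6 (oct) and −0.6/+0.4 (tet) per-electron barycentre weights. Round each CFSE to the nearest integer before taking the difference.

-79

Cu²⁺: group 11, so d-count = 11 − 2 = 9.
In an octahedral site d⁹ (HS) is t2g^6 e_g^3, giving CFSE(oct) = -0.6Δ_oct = -113 kJ/mol.
In a tetrahedral site the filling is e^4 t2^5: CFSE(tet) = -0.4Δₜ = -0.4 × (4/9)(189) = -34 kJ/mol.
OSPE = CFSE(oct) − CFSE(tet) = -113 − (-34) = -79 kJ/mol.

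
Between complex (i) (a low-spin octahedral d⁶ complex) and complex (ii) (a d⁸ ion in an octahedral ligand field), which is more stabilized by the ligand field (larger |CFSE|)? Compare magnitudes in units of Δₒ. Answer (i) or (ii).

(i)

(i): t2g^6 e_g^0, CFSE = -2.4Δₒ.
(ii): t₂g⁶ eg², CFSE = -1.2Δₒ.
So (i) has the larger |CFSE|.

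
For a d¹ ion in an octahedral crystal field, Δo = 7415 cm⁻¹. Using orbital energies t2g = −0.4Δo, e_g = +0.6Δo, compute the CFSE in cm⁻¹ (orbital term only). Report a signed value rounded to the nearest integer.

Electron filling gives t2g^1 e_g^0.
CFSE(orbital) = 1×(-0.4Δo) + 0×(0.6Δo) = -0.4Δo; with Δo = 7415 cm⁻¹ that is -2966 cm⁻¹.

-2966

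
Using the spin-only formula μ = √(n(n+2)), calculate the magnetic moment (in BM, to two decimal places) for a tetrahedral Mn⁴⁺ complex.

3.87 BM

Group 7 minus oxidation state +4 gives a d³ configuration for Mn⁴⁺.
Tetrahedral splitting is small, so the complex is high-spin.
Configuration: e² t₂¹ → 3 unpaired electrons.
μ(spin-only) = √[3(3+2)] = √15 ≈ 3.87 BM.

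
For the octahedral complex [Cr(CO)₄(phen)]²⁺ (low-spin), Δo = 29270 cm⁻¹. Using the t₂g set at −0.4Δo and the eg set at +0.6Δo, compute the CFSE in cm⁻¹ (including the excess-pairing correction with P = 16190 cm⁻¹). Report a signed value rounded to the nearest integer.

-30642

Ligand charges: 4×(+0) from CO and 1×(+0) from phen sum to +0; with overall charge +2, Cr is +2.
Cr²⁺: group 6, so d-count = 6 − 2 = 4.
The d⁴ electrons fill as t₂g⁴ eg⁰.
CFSE(orbital) = 4×(-0.4Δo) + 0×(0.6Δo) = -1.6Δo; with Δo = 29270 cm⁻¹ that is -46832 cm⁻¹.
Pairing penalty: 1 pair vs 0 in the high-spin reference → 1 extra × P = 16190 cm⁻¹.
Net CFSE = -46832 + 16190 = -30642 cm⁻¹.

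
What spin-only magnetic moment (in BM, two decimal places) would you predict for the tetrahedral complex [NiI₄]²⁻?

2.83 BM

Each I⁻ contributes -1; 4 × (-1) = -4. With overall charge -2, Ni is in the +2 oxidation state.
Ni sits in group 10; removing 2 electrons leaves Ni²⁺ with 10 − 2 = 8 d electrons.
Tetrahedral splitting is small, so the complex is high-spin.
Configuration: e⁴ t₂⁴ → 2 unpaired electrons.
μ(spin-only) = √[2(2+2)] = √8 ≈ 2.83 BM.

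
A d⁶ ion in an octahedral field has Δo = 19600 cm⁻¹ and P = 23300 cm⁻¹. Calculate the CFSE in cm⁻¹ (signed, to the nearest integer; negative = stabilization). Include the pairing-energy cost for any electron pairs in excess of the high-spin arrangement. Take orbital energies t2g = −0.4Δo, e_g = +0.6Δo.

Here Δo < P (19600 < 23300), so the high-spin state is favoured.
That gives t2g^4 e_g^2.
Orbital CFSE = -0.4Δo = -0.4 × 19600 = -7840 cm⁻¹.
High-spin has no excess pairs, so no pairing correction applies.

-7840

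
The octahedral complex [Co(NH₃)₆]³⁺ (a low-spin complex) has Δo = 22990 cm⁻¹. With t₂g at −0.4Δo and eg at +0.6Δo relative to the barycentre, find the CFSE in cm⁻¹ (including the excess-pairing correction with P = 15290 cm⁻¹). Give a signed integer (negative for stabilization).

NH₃ is neutral, so the +3 overall charge sits on Co: oxidation state +3.
Co sits in group 9; removing 3 electrons leaves Co³⁺ with 9 − 3 = 6 d electrons.
Electron filling gives t₂g⁶ eg⁰.
CFSE(orbital) = 6×(-0.4Δo) + 0×(0.6Δo) = -2.4Δo; with Δo = 22990 cm⁻¹ that is -55176 cm⁻¹.
Relative to high-spin t₂g⁴ eg² (1 paired), the low-spin configuration has 2 additional pairs, contributing +2 × 15290 = +30580 cm⁻¹.
Overall CFSE = -55176 + 30580 = -24596 cm⁻¹.

-24596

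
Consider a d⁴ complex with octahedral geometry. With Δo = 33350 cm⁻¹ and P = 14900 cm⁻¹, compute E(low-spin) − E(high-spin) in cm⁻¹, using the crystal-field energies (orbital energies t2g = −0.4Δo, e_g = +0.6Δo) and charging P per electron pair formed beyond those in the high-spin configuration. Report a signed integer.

-18450

In the high-spin limit (t2g^3 e_g^1) the orbital term is -0.6Δo = -20010 cm⁻¹, with no excess pairing.
For low-spin the configuration is t2g^4 e_g^0: orbital energy -1.6 × 33350 = -53360 cm⁻¹, and 1 additional pair relative to high-spin adds 14900 cm⁻¹, giving -38460 cm⁻¹.
The difference is -38460 − (-20010) = -18450 cm⁻¹, so low-spin lies lower.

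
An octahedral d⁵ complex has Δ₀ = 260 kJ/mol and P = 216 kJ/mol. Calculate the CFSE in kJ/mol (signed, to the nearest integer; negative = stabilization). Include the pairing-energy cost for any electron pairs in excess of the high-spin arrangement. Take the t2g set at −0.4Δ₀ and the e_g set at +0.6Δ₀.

-88

With Δ₀ > P the complex is low-spin.
Configuration: t2g^5 e_g^0.
Orbital CFSE = -2.0Δ₀ = -2.0 × 260 = -520 kJ/mol.
Excess pairs vs high-spin: 2 − 0 = 2; pairing cost = +432 kJ/mol.
Net CFSE = -520 + 432 = -88 kJ/mol.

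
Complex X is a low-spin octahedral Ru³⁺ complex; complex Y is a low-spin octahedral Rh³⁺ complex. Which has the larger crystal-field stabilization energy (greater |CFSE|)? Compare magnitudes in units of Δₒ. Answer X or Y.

X: Ru is in group 8, so Ru³⁺ is d⁵ (8 − 3 = 5); t₂g⁵ eg⁰, CFSE = -2.0Δₒ.
Y: Rh³⁺: group 9, so d-count = 9 − 3 = 6; t2g^6 e_g^0, CFSE = -2.4Δₒ.
So Y has the larger |CFSE|.

Y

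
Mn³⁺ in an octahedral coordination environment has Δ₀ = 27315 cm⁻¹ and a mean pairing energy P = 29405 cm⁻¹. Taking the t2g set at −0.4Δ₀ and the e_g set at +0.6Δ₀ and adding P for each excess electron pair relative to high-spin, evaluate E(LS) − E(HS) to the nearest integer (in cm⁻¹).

Group 7 minus oxidation state +3 gives a d⁴ configuration for Mn³⁺.
High-spin d⁴ fills as t2g^3 e_g^1 with CFSE 3(−0.4) + 1(+0.6) = -0.6Δ₀ = -16389 cm⁻¹.
Low-spin t2g^4 e_g^0 gives -1.6Δ₀ = -43704 cm⁻¹, but forming 1 extra pair costs 1P = 29405 cm⁻¹, so E(LS) = -43704 + 29405 = -14299 cm⁻¹.
E(LS) − E(HS) = -14299 − (-16389) = 2090 cm⁻¹.

2090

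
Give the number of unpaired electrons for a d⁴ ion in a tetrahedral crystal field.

With tetrahedral geometry the complex is necessarily high-spin.
Configuration: e² t₂², giving 4 unpaired electrons.

4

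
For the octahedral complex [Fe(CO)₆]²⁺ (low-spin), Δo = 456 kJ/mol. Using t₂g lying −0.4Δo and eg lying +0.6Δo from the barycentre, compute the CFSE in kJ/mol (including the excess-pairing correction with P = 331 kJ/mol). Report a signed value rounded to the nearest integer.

-432

CO is neutral, so the +2 overall charge sits on Fe: oxidation state +2.
Fe sits in group 8; removing 2 electrons leaves Fe²⁺ with 8 − 2 = 6 d electrons.
The d⁶ electrons fill as t₂g⁶ eg⁰.
Orbital CFSE = 6(-0.4) + 0(0.6) = -2.4Δo = -2.4 × 456 = -1094 kJ/mol.
High-spin d⁶ would be t₂g⁴ eg² with 1 pair; low-spin has 3, so 2 excess pairs cost +2P = +662 kJ/mol.
Combining: -1094 + 662 = -432 kJ/mol.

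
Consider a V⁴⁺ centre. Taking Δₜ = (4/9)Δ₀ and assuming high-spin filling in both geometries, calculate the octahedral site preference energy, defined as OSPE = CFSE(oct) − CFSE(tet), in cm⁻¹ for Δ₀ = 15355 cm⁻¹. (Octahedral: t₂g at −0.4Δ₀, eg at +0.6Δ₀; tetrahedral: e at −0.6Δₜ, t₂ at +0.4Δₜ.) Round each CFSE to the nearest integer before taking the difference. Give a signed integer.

V⁴⁺: group 5, so d-count = 5 − 4 = 1.
Octahedral high-spin t₂g¹ eg⁰: CFSE = -0.4 × 15355 = -6142 cm⁻¹.
Tetrahedral: e¹ t₂⁰, CFSE = 1(−0.6) + 0(+0.4) = -0.6Δₜ = -0.6 × (4/9) × 15355 = -4095 cm⁻¹.
OSPE = -6142 − (-4095) = -2047 cm⁻¹.

-2047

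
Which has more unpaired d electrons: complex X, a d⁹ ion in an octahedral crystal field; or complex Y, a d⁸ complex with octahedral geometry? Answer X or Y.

X: t₂g⁶ eg³ → 1 unpaired.
Y: For octahedral d⁸ the high- and low-spin configurations coincide; t₂g⁶ eg² → 2 unpaired.
So Y has more unpaired electrons.

Y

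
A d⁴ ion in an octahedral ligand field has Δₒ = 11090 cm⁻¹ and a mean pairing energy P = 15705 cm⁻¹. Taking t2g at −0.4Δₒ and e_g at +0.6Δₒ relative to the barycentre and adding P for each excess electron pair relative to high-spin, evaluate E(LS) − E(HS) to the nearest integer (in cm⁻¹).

4615

In the high-spin limit (t2g^3 e_g^1) the orbital term is -0.6Δₒ = -6654 cm⁻¹, with no excess pairing.
Low-spin t2g^4 e_g^0 gives -1.6Δₒ = -17744 cm⁻¹, but forming 1 extra pair costs 1P = 15705 cm⁻¹, so E(LS) = -17744 + 15705 = -2039 cm⁻¹.
The difference is -2039 − (-6654) = 4615 cm⁻¹, so high-spin lies lower.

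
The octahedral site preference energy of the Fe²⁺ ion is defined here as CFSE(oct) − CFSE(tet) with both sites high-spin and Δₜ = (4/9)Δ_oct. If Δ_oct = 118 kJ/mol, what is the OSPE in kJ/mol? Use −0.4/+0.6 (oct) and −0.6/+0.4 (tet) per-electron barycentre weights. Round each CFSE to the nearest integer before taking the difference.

-16

Fe is in group 8, so Fe²⁺ is d⁶ (8 − 2 = 6).
In an octahedral site d⁶ (HS) is t₂g⁴ eg², giving CFSE(oct) = -0.4Δ_oct = -47 kJ/mol.
Tetrahedral e³ t₂³ gives -0.6Δₜ = -0.6 × (4/9) × 118 = -31 kJ/mol.
OSPE = -47 − (-31) = -16 kJ/mol.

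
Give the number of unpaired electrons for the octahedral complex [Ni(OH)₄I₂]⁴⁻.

Ligand charges: 4×(-1) from OH⁻ and 2×(-1) from I⁻ sum to -6; with overall charge -4, Ni is +2.
Ni is in group 10, so Ni²⁺ is d⁸ (10 − 2 = 8).
Configuration: t₂g⁶ eg², giving 2 unpaired electrons.

2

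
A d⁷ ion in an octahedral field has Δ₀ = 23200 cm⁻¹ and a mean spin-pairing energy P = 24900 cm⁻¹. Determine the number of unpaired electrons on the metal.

With Δ₀ < P the complex is high-spin.
Configuration: t₂g⁵ eg².
Unpaired electrons: 3.

3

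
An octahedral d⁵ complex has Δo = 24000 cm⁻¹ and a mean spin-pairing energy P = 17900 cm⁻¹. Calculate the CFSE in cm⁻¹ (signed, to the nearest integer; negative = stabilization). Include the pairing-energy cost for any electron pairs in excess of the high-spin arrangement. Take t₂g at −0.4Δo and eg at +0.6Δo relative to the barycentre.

With Δo > P the complex is low-spin.
Configuration: t₂g⁵ eg⁰.
Orbital CFSE = -2.0Δo = -2.0 × 24000 = -48000 cm⁻¹.
Excess pairs vs high-spin: 2 − 0 = 2; pairing cost = +35800 cm⁻¹.
Net CFSE = -48000 + 35800 = -12200 cm⁻¹.

-12200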